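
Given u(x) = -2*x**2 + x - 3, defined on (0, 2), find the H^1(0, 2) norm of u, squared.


||u||_{H^1}^2 = 1184/15

The H^1 norm (squared) on an interval (0, L) is
  ||u||_{H^1}^2 = ∫_0^L u(x)^2 dx + ∫_0^L u'(x)^2 dx.
Compute u'(x) = 1 - 4*x.
Then u(x)^2 = 4*x**4 - 4*x**3 + 13*x**2 - 6*x + 9 and u'(x)^2 = 16*x**2 - 8*x + 1.
Integrate each monomial from 0 to 2 using ∫_0^2 c·x^n dx = c·2^(n+1)/(n+1):
  ∫_0^2 u(x)^2 dx = ∫_0^2 (4*x^4 - 4*x^3 + 13*x^2 - 6*x + 9) dx. Term by term:
    ∫_0^2 4*x^4 dx = 128/5;  ∫_0^2 -4*x^3 dx = -16;  ∫_0^2 13*x^2 dx = 104/3;
    ∫_0^2 -6*x dx = -12;  ∫_0^2 9 dx = 18.
  Sum: 128/5 − 16 + 104/3 − 12 + 18 = 754/15.
  ∫_0^2 u'(x)^2 dx = ∫_0^2 (16*x^2 - 8*x + 1) dx. Term by term:
    ∫_0^2 16*x^2 dx = 128/3;  ∫_0^2 -8*x dx = -16;  ∫_0^2 1 dx = 2.
  Sum: 128/3 − 16 + 2 = 86/3.
Adding: ||u||_{H^1}^2 = 754/15 + 86/3 = 1184/15.


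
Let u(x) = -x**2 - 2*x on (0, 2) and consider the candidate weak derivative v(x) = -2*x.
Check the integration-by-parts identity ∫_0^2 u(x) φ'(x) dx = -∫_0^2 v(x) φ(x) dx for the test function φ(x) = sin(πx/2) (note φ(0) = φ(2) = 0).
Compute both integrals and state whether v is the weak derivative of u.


LHS = 16/π, RHS = 8/π. No, v is not the weak derivative of u.

u(x) = -x**2 - 2*x, classical derivative u'(x) = -2*x - 2.
φ(x) = sin(πx/2), so φ'(x) = π*cos(π*x/2)/2.
Note φ(0) = φ(2) = 0, so the boundary term u·φ vanishes.
LHS = ∫_0^2 u(x) φ'(x) dx = ∫_0^2 (-π*x^2*cos(π*x/2)/2 - π*x*cos(π*x/2)) dx. Term by term:
  ∫_0^2 -π*x*cos(π*x/2) dx = 8/π;  ∫_0^2 -π*x^2*cos(π*x/2)/2 dx = 8/π.
Sum: 8/π + 8/π = 16/π.
So LHS = 16/π.
∫_0^2 v(x) φ(x) dx = ∫_0^2 (-2*x*sin(π*x/2)) dx. Term by term:
  ∫_0^2 -2*x*sin(π*x/2) dx = -8/π.
So RHS = -∫_0^2 v(x) φ(x) dx = 8/π.
LHS − RHS = 8/π ≠ 0, so the identity fails.
(For a valid weak derivative the identity must hold for EVERY test function, in particular this one. The failure shows v is NOT the weak derivative of u.)
Correct weak derivative would be u'(x) = -2*x - 2.


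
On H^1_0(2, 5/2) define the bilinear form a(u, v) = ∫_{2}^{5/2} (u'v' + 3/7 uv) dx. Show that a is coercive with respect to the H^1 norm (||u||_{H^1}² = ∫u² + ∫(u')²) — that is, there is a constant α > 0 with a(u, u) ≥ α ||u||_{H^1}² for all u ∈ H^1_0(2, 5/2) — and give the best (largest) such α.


α = (3 + 28*π^2)/(7*(1 + 4*π^2))

Coercivity of a(·,·) on H^1_0(2, 5/2) means a(u, u) ≥ α ||u||_{H^1}² for every u ∈ H^1_0.
The interval has length L = 1/2, and Poincaré/coercivity depend only on L. Here a(u, u) = ∫(u')² + (3/7)·∫u².
Here 0 < c = 3/7 < 1. The condition a(u,u) ≥ α||u||_{H^1}² reads (1−α)∫(u')² ≥ (α−c)∫u². Any admissible α is ≤ 1 (rapidly oscillating u have ∫u²/∫(u')² → 0), and α = 1 would force 0 ≥ (1−c)∫u², impossible since c < 1; so 1−α > 0. By the sharp Poincaré inequality on H^1_0 of an interval of length L, ∫(u')² ≥ (π/L)²∫u² with equality for the first sine mode sin(π(x−x₀)/L) (x₀ the left endpoint), so the inequality holds for all u iff (1−α)(π/L)² ≥ α − c, i.e. α ≤ ((π/L)² + c)/((π/L)² + 1) = (1 + c(L/π)²)/(1 + (L/π)²). With (π/L)² = 4*π^2 and c = 3/7, the largest admissible constant is α = ((π/L)² + c)/((π/L)² + 1).
Simplifying, α = (3 + 28*π^2)/(7*(1 + 4*π^2)).


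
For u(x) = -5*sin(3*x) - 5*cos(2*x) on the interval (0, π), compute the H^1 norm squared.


||u||_{H^1(0,π)}^2 = 300 + 375*π/2

u'(x) = 10*sin(2*x) - 15*cos(3*x).
Expand u² and (u')² and integrate term by term on (0, π), using: for integers n ≥ 1, ∫_0^π sin²(nx) dx = ∫_0^π cos²(nx) dx = π/2; for n ≠ n', ∫_0^π sin(nx)sin(n'x) dx = ∫_0^π cos(nx)cos(n'x) dx = 0; and by product-to-sum, ∫_0^π sin(nx)cos(n'x) dx = ½∫_0^π [sin((n+n')x) + sin((n−n')x)] dx, which is 0 when n+n' is even and 2n/(n²−n'²) when n+n' is odd (it need not vanish on (0, π)).
  u² squared terms: (-5)²·∫cos(2x)² dx = 25·π/2 = 25*π/2;  (-5)²·∫sin(3x)² dx = 25·π/2 = 25*π/2.
  u² cross terms: 2·(-5)·(-5)·∫cos(2x)·sin(3x) dx = 50·(6/5) = 60.
  So ∫_0^π u² dx = 25*π/2 + 25*π/2 + 60 = 60 + 25*π.
  (u')² squared terms: (-15)²·∫cos(3x)² dx = 225·π/2 = 225*π/2;  (10)²·∫sin(2x)² dx = 100·π/2 = 50*π.
  (u')² cross terms: 2·(-15)·(10)·∫cos(3x)·sin(2x) dx = -300·(-4/5) = 240.
  So ∫_0^π (u')² dx = 225*π/2 + 50*π + 240 = 240 + 325*π/2.
||u||_{H^1}^2 = (60 + 25*π) + (240 + 325*π/2) = 300 + 375*π/2.


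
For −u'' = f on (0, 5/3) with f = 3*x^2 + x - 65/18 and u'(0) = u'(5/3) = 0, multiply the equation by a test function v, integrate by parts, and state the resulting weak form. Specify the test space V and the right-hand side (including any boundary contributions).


V = H^1(0, 5/3) (no boundary constraint on v; u is determined up to an additive constant); weak form: ∫_0^5/3 u'v' dx = ∫_0^5/3 (3*x^2 + x - 65/18) v dx for all v ∈ V.

Multiply both sides by a test function v and integrate from 0 to 5/3:
  ∫_0^5/3 −u''(x) v(x) dx = ∫_0^5/3 f(x) v(x) dx.
Integrate the LHS by parts once:
  ∫_0^5/3 −u'' v dx = −[u'(x) v(x)]_0^5/3 + ∫_0^5/3 u'(x) v'(x) dx.
Thus ∫_0^5/3 u'(x) v'(x) dx = ∫_0^5/3 f(x) v(x) dx + [u'(x) v(x)]_0^5/3.
Choose V so that boundary terms are either known or forced to vanish.
u has homogeneous Neumann: u'(0) = u'(5/3) = 0. So [u' v]_0^5/3 = 0·v(5/3) − 0·v(0) = 0 for any v; take V = H^1(0, 5/3).
Weak formulation: find u (satisfying any essential BC) such that ∫_0^5/3 u'(x) v'(x) dx = ∫_0^5/3 f v dx for all v ∈ V (homogeneous Neumann, so boundary terms vanish).
Substituting f(x) = 3*x^2 + x - 65/18, the right-hand side is ∫_0^5/3 (3*x^2 + x - 65/18) v dx.
Compatibility check (pure Neumann): taking v ≡ 1 ∈ V gives 0 = ∫_0^5/3 f dx + (0) − (0), i.e. ∫_0^5/3 f dx must equal u'(0) − u'(5/3) = 0. Indeed ∫_0^5/3 (3*x^2 + x - 65/18) dx = 0, so the data are compatible. The solution is then unique only up to an additive constant (fix it e.g. by requiring ∫_0^5/3 u dx = 0).


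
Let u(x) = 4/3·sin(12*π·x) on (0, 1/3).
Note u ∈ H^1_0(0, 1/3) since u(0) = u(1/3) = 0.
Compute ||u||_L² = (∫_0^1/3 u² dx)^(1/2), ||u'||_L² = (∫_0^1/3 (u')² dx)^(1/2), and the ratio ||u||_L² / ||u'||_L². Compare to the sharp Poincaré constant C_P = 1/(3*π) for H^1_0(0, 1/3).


||u||_L² / ||u'||_L² = 1/(12*π) < C_P = 1/(3*π).

u(x) = 4/3·sin(12*π·x), so u'(x) = 16*π*cos(12*π*x).
Writing u(x) = A·sin(kπx/L) with A = 4/3 and k = 4, use ∫_0^L sin²(kπx/L) dx = L/2 and ∫_0^L cos²(kπx/L) dx = L/2.
u² = 16/9·sin²(12*π·x) and (u')² = 256*π^2·cos²(12*π·x), and each of sin², cos² integrates to L/2 = 1/6 over (0, 1/3).
∫_0^1/3 u² dx = 8/27, so ||u||_L² = 2*sqrt(6)/9.
∫_0^1/3 (u')² dx = 128*π^2/3, so ||u'||_L² = 8*sqrt(6)*π/3.
Ratio ||u||_L² / ||u'||_L² = 1/(12*π).
Sharp Poincaré constant on H^1_0(0, 1/3) is C_P = L/π = 1/(3*π), achieved by sin(3*π·x).
This is the k = 4 harmonic; the ratio L/(kπ) is strictly less than C_P = L/π, consistent with the sharp inequality ||u||_L² ≤ C_P ||u'||_L².


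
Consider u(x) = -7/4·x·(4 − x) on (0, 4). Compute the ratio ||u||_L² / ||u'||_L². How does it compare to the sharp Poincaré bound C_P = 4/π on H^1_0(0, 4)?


||u||_L² / ||u'||_L² = 2*sqrt(10)/5 < C_P = 4/π.

u(x) = -7/4·x·(4 − x), so u'(x) = 7*x/2 - 7.
u(x) = -7/4·x·(4 − x) vanishes at x = 0 and x = 4, so u ∈ H^1_0(0, 4). Differentiate via the product rule and integrate the resulting polynomials term by term.
  ∫_0^4 u² dx = ∫_0^4 (49*x^4/16 - 49*x^3/2 + 49*x^2) dx. Term by term:
    ∫_0^4 49*x^4/16 dx = 3136/5;  ∫_0^4 -49*x^3/2 dx = -1568;  ∫_0^4 49*x^2 dx = 3136/3.
  Sum: 3136/5 − 1568 + 3136/3 = 1568/15.
  ∫_0^4 (u')² dx = ∫_0^4 (49*x^2/4 - 49*x + 49) dx. Term by term:
    ∫_0^4 49*x^2/4 dx = 784/3;  ∫_0^4 -49*x dx = -392;  ∫_0^4 49 dx = 196.
  Sum: 784/3 − 392 + 196 = 196/3.
∫_0^4 u² dx = 1568/15, so ||u||_L² = 28*sqrt(30)/15.
∫_0^4 (u')² dx = 196/3, so ||u'||_L² = 14*sqrt(3)/3.
Ratio ||u||_L² / ||u'||_L² = 2*sqrt(10)/5.
Sharp Poincaré constant on H^1_0(0, 4) is C_P = L/π = 4/π, achieved by sin(π/4·x).
A polynomial bump cannot attain the sharp Poincaré constant (only the first sine eigenfunction does), so the ratio is strictly less than C_P, consistent with ||u||_L² ≤ C_P ||u'||_L².


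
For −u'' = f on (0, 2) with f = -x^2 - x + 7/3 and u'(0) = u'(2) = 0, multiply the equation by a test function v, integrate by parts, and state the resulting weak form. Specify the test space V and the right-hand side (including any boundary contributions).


V = H^1(0, 2) (no boundary constraint on v; u is determined up to an additive constant); weak form: ∫_0^2 u'v' dx = ∫_0^2 (-x^2 - x + 7/3) v dx for all v ∈ V.

Multiply both sides by a test function v and integrate from 0 to 2:
  ∫_0^2 −u''(x) v(x) dx = ∫_0^2 f(x) v(x) dx.
Integrate the LHS by parts once:
  ∫_0^2 −u'' v dx = −[u'(x) v(x)]_0^2 + ∫_0^2 u'(x) v'(x) dx.
Thus ∫_0^2 u'(x) v'(x) dx = ∫_0^2 f(x) v(x) dx + [u'(x) v(x)]_0^2.
Choose V so that boundary terms are either known or forced to vanish.
u has homogeneous Neumann: u'(0) = u'(2) = 0. So [u' v]_0^2 = 0·v(2) − 0·v(0) = 0 for any v; take V = H^1(0, 2).
Weak formulation: find u (satisfying any essential BC) such that ∫_0^2 u'(x) v'(x) dx = ∫_0^2 f v dx for all v ∈ V (homogeneous Neumann, so boundary terms vanish).
Substituting f(x) = -x^2 - x + 7/3, the right-hand side is ∫_0^2 (-x^2 - x + 7/3) v dx.
Compatibility check (pure Neumann): taking v ≡ 1 ∈ V gives 0 = ∫_0^2 f dx + (0) − (0), i.e. ∫_0^2 f dx must equal u'(0) − u'(2) = 0. Indeed ∫_0^2 (-x^2 - x + 7/3) dx = 0, so the data are compatible. The solution is then unique only up to an additive constant (fix it e.g. by requiring ∫_0^2 u dx = 0).


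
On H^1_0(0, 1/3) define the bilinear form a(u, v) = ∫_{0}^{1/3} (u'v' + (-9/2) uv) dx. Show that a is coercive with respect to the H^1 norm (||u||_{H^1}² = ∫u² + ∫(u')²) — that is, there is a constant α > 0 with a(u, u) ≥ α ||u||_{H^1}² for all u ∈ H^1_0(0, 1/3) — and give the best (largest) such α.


α = 9*(-1 + 2*π^2)/(2*(1 + 9*π^2))

Coercivity of a(·,·) on H^1_0(0, 1/3) means a(u, u) ≥ α ||u||_{H^1}² for every u ∈ H^1_0.
The interval has length L = 1/3, and Poincaré/coercivity depend only on L. Here a(u, u) = ∫(u')² + (-9/2)·∫u².
Here c = -9/2 < 0 with |c| < (π/L)² = 9*π^2, so coercivity still holds. The condition a(u,u) ≥ α||u||_{H^1}² reads (1−α)∫(u')² ≥ (α−c)∫u². Any admissible α is ≤ 1 (rapidly oscillating u have ∫u²/∫(u')² → 0), and α = 1 would force 0 ≥ (1−c)∫u², impossible since c < 1; so 1−α > 0. By the sharp Poincaré inequality on H^1_0 of an interval of length L, ∫(u')² ≥ (π/L)²∫u² with equality for the first sine mode sin(π(x−x₀)/L) (x₀ the left endpoint), so the inequality holds for all u iff (1−α)(π/L)² ≥ α − c, i.e. α ≤ ((π/L)² + c)/((π/L)² + 1) = (1 + c(L/π)²)/(1 + (L/π)²). (Direct route, valid since c ≤ 0: Poincaré gives c∫u² ≥ c(L/π)²∫(u')², so a(u,u) ≥ (1 + c(L/π)²)∫(u')², while ||u||_{H^1}² ≤ (1 + (L/π)²)∫(u')²; dividing yields the same α.) With (π/L)² = 9*π^2 and c = -9/2, the largest admissible constant is α = ((π/L)² + c)/((π/L)² + 1).
Simplifying, α = 9*(-1 + 2*π^2)/(2*(1 + 9*π^2)).


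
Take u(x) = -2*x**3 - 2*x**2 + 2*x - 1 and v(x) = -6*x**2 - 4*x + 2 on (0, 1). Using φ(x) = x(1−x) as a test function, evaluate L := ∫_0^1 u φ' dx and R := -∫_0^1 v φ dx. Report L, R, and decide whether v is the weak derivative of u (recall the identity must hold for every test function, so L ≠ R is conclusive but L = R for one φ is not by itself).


LHS = 3/10, RHS = 3/10. Yes, v = u' weakly.

u(x) = -2*x**3 - 2*x**2 + 2*x - 1, classical derivative u'(x) = -6*x**2 - 4*x + 2.
φ(x) = x(1−x), so φ'(x) = 1 - 2*x.
Note φ(0) = φ(1) = 0, so the boundary term u·φ vanishes.
LHS = ∫_0^1 u(x) φ'(x) dx = ∫_0^1 (4*x^4 + 2*x^3 - 6*x^2 + 4*x - 1) dx. Term by term:
  ∫_0^1 4*x^4 dx = 4/5;  ∫_0^1 2*x^3 dx = 1/2;  ∫_0^1 -6*x^2 dx = -2;
  ∫_0^1 4*x dx = 2;  ∫_0^1 -1 dx = -1.
Sum: 4/5 + 1/2 − 2 + 2 − 1 = 3/10.
So LHS = 3/10.
∫_0^1 v(x) φ(x) dx = ∫_0^1 (6*x^4 - 2*x^3 - 6*x^2 + 2*x) dx. Term by term:
  ∫_0^1 6*x^4 dx = 6/5;  ∫_0^1 -2*x^3 dx = -1/2;  ∫_0^1 -6*x^2 dx = -2;
  ∫_0^1 2*x dx = 1.
Sum: 6/5 − 1/2 − 2 + 1 = -3/10.
So RHS = -∫_0^1 v(x) φ(x) dx = 3/10.
LHS = RHS, so the identity holds for this test φ.
Moreover u is smooth here and v(x) = u'(x) = -6*x**2 - 4*x + 2 pointwise, so the identity holds for every test function. Hence v is the weak derivative of u.


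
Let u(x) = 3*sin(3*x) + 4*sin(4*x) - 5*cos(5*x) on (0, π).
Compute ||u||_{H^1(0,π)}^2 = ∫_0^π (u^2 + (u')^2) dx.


||u||_{H^1(0,π)}^2 = 8320/9 + 506*π

u'(x) = 25*sin(5*x) + 9*cos(3*x) + 16*cos(4*x).
Expand u² and (u')² and integrate term by term on (0, π), using: for integers n ≥ 1, ∫_0^π sin²(nx) dx = ∫_0^π cos²(nx) dx = π/2; for n ≠ n', ∫_0^π sin(nx)sin(n'x) dx = ∫_0^π cos(nx)cos(n'x) dx = 0; and by product-to-sum, ∫_0^π sin(nx)cos(n'x) dx = ½∫_0^π [sin((n+n')x) + sin((n−n')x)] dx, which is 0 when n+n' is even and 2n/(n²−n'²) when n+n' is odd (it need not vanish on (0, π)).
  u² squared terms: (-5)²·∫cos(5x)² dx = 25·π/2 = 25*π/2;  (3)²·∫sin(3x)² dx = 9·π/2 = 9*π/2;  (4)²·∫sin(4x)² dx = 16·π/2 = 8*π.
  u² cross terms: 2·(-5)·(3)·∫cos(5x)·sin(3x) dx = -30·(0) = 0;  2·(-5)·(4)·∫cos(5x)·sin(4x) dx = -40·(-8/9) = 320/9;  2·(3)·(4)·∫sin(3x)·sin(4x) dx = 24·(0) = 0.
  So ∫_0^π u² dx = 25*π/2 + 9*π/2 + 8*π + 0 + 320/9 + 0 = 320/9 + 25*π.
  (u')² squared terms: (9)²·∫cos(3x)² dx = 81·π/2 = 81*π/2;  (16)²·∫cos(4x)² dx = 256·π/2 = 128*π;  (25)²·∫sin(5x)² dx = 625·π/2 = 625*π/2.
  (u')² cross terms: 2·(9)·(16)·∫cos(3x)·cos(4x) dx = 288·(0) = 0;  2·(9)·(25)·∫cos(3x)·sin(5x) dx = 450·(0) = 0;  2·(16)·(25)·∫cos(4x)·sin(5x) dx = 800·(10/9) = 8000/9.
  So ∫_0^π (u')² dx = 81*π/2 + 128*π + 625*π/2 + 0 + 0 + 8000/9 = 8000/9 + 481*π.
||u||_{H^1}^2 = (320/9 + 25*π) + (8000/9 + 481*π) = 8320/9 + 506*π.


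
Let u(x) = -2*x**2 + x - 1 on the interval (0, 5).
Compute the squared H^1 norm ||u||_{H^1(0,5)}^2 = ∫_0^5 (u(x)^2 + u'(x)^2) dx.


||u||_{H^1}^2 = 2635

The H^1 norm (squared) on an interval (0, L) is
  ||u||_{H^1}^2 = ∫_0^L u(x)^2 dx + ∫_0^L u'(x)^2 dx.
Compute u'(x) = 1 - 4*x.
Then u(x)^2 = 4*x**4 - 4*x**3 + 5*x**2 - 2*x + 1 and u'(x)^2 = 16*x**2 - 8*x + 1.
Integrate each monomial from 0 to 5 using ∫_0^5 c·x^n dx = c·5^(n+1)/(n+1):
  ∫_0^5 u(x)^2 dx = ∫_0^5 (4*x^4 - 4*x^3 + 5*x^2 - 2*x + 1) dx. Term by term:
    ∫_0^5 4*x^4 dx = 2500;  ∫_0^5 -4*x^3 dx = -625;  ∫_0^5 5*x^2 dx = 625/3;
    ∫_0^5 -2*x dx = -25;  ∫_0^5 1 dx = 5.
  Sum: 2500 − 625 + 625/3 − 25 + 5 = 6190/3.
  ∫_0^5 u'(x)^2 dx = ∫_0^5 (16*x^2 - 8*x + 1) dx. Term by term:
    ∫_0^5 16*x^2 dx = 2000/3;  ∫_0^5 -8*x dx = -100;  ∫_0^5 1 dx = 5.
  Sum: 2000/3 − 100 + 5 = 1715/3.
Adding: ||u||_{H^1}^2 = 6190/3 + 1715/3 = 2635.


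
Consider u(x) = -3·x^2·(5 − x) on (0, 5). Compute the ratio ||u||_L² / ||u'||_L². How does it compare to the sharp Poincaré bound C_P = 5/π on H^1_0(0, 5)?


||u||_L² / ||u'||_L² = 5*sqrt(14)/14 < C_P = 5/π.

u(x) = -3·x^2·(5 − x), so u'(x) = 3*x*(3*x - 10).
u(x) = -3·x^2·(5 − x) vanishes at x = 0 and x = 5, so u ∈ H^1_0(0, 5). Differentiate via the product rule and integrate the resulting polynomials term by term.
  ∫_0^5 u² dx = ∫_0^5 (9*x^6 - 90*x^5 + 225*x^4) dx. Term by term:
    ∫_0^5 9*x^6 dx = 703125/7;  ∫_0^5 -90*x^5 dx = -234375;  ∫_0^5 225*x^4 dx = 140625.
  Sum: 703125/7 − 234375 + 140625 = 46875/7.
  ∫_0^5 (u')² dx = ∫_0^5 (81*x^4 - 540*x^3 + 900*x^2) dx. Term by term:
    ∫_0^5 81*x^4 dx = 50625;  ∫_0^5 -540*x^3 dx = -84375;  ∫_0^5 900*x^2 dx = 37500.
  Sum: 50625 − 84375 + 37500 = 3750.
∫_0^5 u² dx = 46875/7, so ||u||_L² = 125*sqrt(21)/7.
∫_0^5 (u')² dx = 3750, so ||u'||_L² = 25*sqrt(6).
Ratio ||u||_L² / ||u'||_L² = 5*sqrt(14)/14.
Sharp Poincaré constant on H^1_0(0, 5) is C_P = L/π = 5/π, achieved by sin(π/5·x).
A polynomial bump cannot attain the sharp Poincaré constant (only the first sine eigenfunction does), so the ratio is strictly less than C_P, consistent with ||u||_L² ≤ C_P ||u'||_L².


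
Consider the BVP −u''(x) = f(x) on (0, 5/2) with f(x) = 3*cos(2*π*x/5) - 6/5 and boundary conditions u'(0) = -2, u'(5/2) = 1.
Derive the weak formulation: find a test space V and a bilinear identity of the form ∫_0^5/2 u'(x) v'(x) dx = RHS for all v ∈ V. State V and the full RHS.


V = H^1(0, 5/2) (v unrestricted at boundary; u is determined up to an additive constant); weak form: ∫_0^5/2 u'v' dx = ∫_0^5/2 (3*cos(2*π*x/5) - 6/5) v dx + v(5/2) + 2·v(0) for all v ∈ V.

Multiply both sides by a test function v and integrate from 0 to 5/2:
  ∫_0^5/2 −u''(x) v(x) dx = ∫_0^5/2 f(x) v(x) dx.
Integrate the LHS by parts once:
  ∫_0^5/2 −u'' v dx = −[u'(x) v(x)]_0^5/2 + ∫_0^5/2 u'(x) v'(x) dx.
Thus ∫_0^5/2 u'(x) v'(x) dx = ∫_0^5/2 f(x) v(x) dx + [u'(x) v(x)]_0^5/2.
Choose V so that boundary terms are either known or forced to vanish.
u has inhomogeneous Neumann u'(0) = -2, u'(5/2) = 1. [u' v]_0^5/2 = (1)·v(5/2) − (-2)·v(0) = v(5/2) + 2·v(0). Take V = H^1(0, 5/2); boundary term becomes part of RHS.
Weak formulation: find u (satisfying any essential BC) such that ∫_0^5/2 u'(x) v'(x) dx = ∫_0^5/2 f v dx + v(5/2) + 2·v(0) for all v ∈ V (Neumann data are natural BCs: they enter the RHS as boundary terms).
Substituting f(x) = 3*cos(2*π*x/5) - 6/5, the right-hand side is ∫_0^5/2 (3*cos(2*π*x/5) - 6/5) v dx + v(5/2) + 2·v(0).
Compatibility check (pure Neumann): taking v ≡ 1 ∈ V gives 0 = ∫_0^5/2 f dx + (1) − (-2), i.e. ∫_0^5/2 f dx must equal u'(0) − u'(5/2) = -3. Indeed ∫_0^5/2 (3*cos(2*π*x/5) - 6/5) dx = -3, so the data are compatible. The solution is then unique only up to an additive constant (fix it e.g. by requiring ∫_0^5/2 u dx = 0).


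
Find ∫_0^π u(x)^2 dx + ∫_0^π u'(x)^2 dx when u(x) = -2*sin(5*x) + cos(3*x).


||u||_{H^1(0,π)}^2 = 57*π

u'(x) = -3*sin(3*x) - 10*cos(5*x).
Expand u² and (u')² and integrate term by term on (0, π), using: for integers n ≥ 1, ∫_0^π sin²(nx) dx = ∫_0^π cos²(nx) dx = π/2; for n ≠ n', ∫_0^π sin(nx)sin(n'x) dx = ∫_0^π cos(nx)cos(n'x) dx = 0; and by product-to-sum, ∫_0^π sin(nx)cos(n'x) dx = ½∫_0^π [sin((n+n')x) + sin((n−n')x)] dx, which is 0 when n+n' is even and 2n/(n²−n'²) when n+n' is odd (it need not vanish on (0, π)).
  u² squared terms: (-2)²·∫sin(5x)² dx = 4·π/2 = 2*π;  (1)²·∫cos(3x)² dx = 1·π/2 = π/2.
  u² cross terms: 2·(-2)·(1)·∫sin(5x)·cos(3x) dx = -4·(0) = 0.
  So ∫_0^π u² dx = 2*π + π/2 + 0 = 5*π/2.
  (u')² squared terms: (-10)²·∫cos(5x)² dx = 100·π/2 = 50*π;  (-3)²·∫sin(3x)² dx = 9·π/2 = 9*π/2.
  (u')² cross terms: 2·(-10)·(-3)·∫cos(5x)·sin(3x) dx = 60·(0) = 0.
  So ∫_0^π (u')² dx = 50*π + 9*π/2 + 0 = 109*π/2.
||u||_{H^1}^2 = (5*π/2) + (109*π/2) = 57*π.


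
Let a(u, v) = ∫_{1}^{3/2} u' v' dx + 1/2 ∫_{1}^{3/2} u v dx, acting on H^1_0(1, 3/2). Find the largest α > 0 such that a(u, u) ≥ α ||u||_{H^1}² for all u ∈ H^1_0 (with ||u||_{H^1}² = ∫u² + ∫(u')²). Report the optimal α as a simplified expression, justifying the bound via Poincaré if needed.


α = (1 + 8*π^2)/(2*(1 + 4*π^2))

Coercivity of a(·,·) on H^1_0(1, 3/2) means a(u, u) ≥ α ||u||_{H^1}² for every u ∈ H^1_0.
The interval has length L = 1/2, and Poincaré/coercivity depend only on L. Here a(u, u) = ∫(u')² + (1/2)·∫u².
Here 0 < c = 1/2 < 1. The condition a(u,u) ≥ α||u||_{H^1}² reads (1−α)∫(u')² ≥ (α−c)∫u². Any admissible α is ≤ 1 (rapidly oscillating u have ∫u²/∫(u')² → 0), and α = 1 would force 0 ≥ (1−c)∫u², impossible since c < 1; so 1−α > 0. By the sharp Poincaré inequality on H^1_0 of an interval of length L, ∫(u')² ≥ (π/L)²∫u² with equality for the first sine mode sin(π(x−x₀)/L) (x₀ the left endpoint), so the inequality holds for all u iff (1−α)(π/L)² ≥ α − c, i.e. α ≤ ((π/L)² + c)/((π/L)² + 1) = (1 + c(L/π)²)/(1 + (L/π)²). With (π/L)² = 4*π^2 and c = 1/2, the largest admissible constant is α = ((π/L)² + c)/((π/L)² + 1).
Simplifying, α = (1 + 8*π^2)/(2*(1 + 4*π^2)).


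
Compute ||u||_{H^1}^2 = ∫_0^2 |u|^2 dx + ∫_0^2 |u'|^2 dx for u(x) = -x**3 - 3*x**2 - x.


||u||_{H^1}^2 = 10898/21

The H^1 norm (squared) on an interval (0, L) is
  ||u||_{H^1}^2 = ∫_0^L u(x)^2 dx + ∫_0^L u'(x)^2 dx.
Compute u'(x) = -3*x**2 - 6*x - 1.
Then u(x)^2 = x**6 + 6*x**5 + 11*x**4 + 6*x**3 + x**2 and u'(x)^2 = 9*x**4 + 36*x**3 + 42*x**2 + 12*x + 1.
Integrate each monomial from 0 to 2 using ∫_0^2 c·x^n dx = c·2^(n+1)/(n+1):
  ∫_0^2 u(x)^2 dx = ∫_0^2 (x^6 + 6*x^5 + 11*x^4 + 6*x^3 + x^2) dx. Term by term:
    ∫_0^2 x^6 dx = 128/7;  ∫_0^2 6*x^5 dx = 64;  ∫_0^2 11*x^4 dx = 352/5;
    ∫_0^2 6*x^3 dx = 24;  ∫_0^2 x^2 dx = 8/3.
  Sum: 128/7 + 64 + 352/5 + 24 + 8/3 = 18832/105.
  ∫_0^2 u'(x)^2 dx = ∫_0^2 (9*x^4 + 36*x^3 + 42*x^2 + 12*x + 1) dx. Term by term:
    ∫_0^2 9*x^4 dx = 288/5;  ∫_0^2 36*x^3 dx = 144;  ∫_0^2 42*x^2 dx = 112;
    ∫_0^2 12*x dx = 24;  ∫_0^2 1 dx = 2.
  Sum: 288/5 + 144 + 112 + 24 + 2 = 1698/5.
Adding: ||u||_{H^1}^2 = 18832/105 + 1698/5 = 10898/21.


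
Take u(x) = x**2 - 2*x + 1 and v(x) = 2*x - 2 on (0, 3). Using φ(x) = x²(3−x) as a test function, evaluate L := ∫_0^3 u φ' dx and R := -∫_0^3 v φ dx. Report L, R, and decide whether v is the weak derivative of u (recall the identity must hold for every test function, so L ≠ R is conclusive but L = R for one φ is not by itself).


LHS = -54/5, RHS = -54/5. Yes, v = u' weakly.

u(x) = x**2 - 2*x + 1, classical derivative u'(x) = 2*x - 2.
φ(x) = x²(3−x), so φ'(x) = 3*x*(2 - x).
Note φ(0) = φ(3) = 0, so the boundary term u·φ vanishes.
LHS = ∫_0^3 u(x) φ'(x) dx = ∫_0^3 (-3*x^4 + 12*x^3 - 15*x^2 + 6*x) dx. Term by term:
  ∫_0^3 -3*x^4 dx = -729/5;  ∫_0^3 12*x^3 dx = 243;  ∫_0^3 -15*x^2 dx = -135;
  ∫_0^3 6*x dx = 27.
Sum: -729/5 + 243 − 135 + 27 = -54/5.
So LHS = -54/5.
∫_0^3 v(x) φ(x) dx = ∫_0^3 (-2*x^4 + 8*x^3 - 6*x^2) dx. Term by term:
  ∫_0^3 -2*x^4 dx = -486/5;  ∫_0^3 8*x^3 dx = 162;  ∫_0^3 -6*x^2 dx = -54.
Sum: -486/5 + 162 − 54 = 54/5.
So RHS = -∫_0^3 v(x) φ(x) dx = -54/5.
LHS = RHS, so the identity holds for this test φ.
Moreover u is smooth here and v(x) = u'(x) = 2*x - 2 pointwise, so the identity holds for every test function. Hence v is the weak derivative of u.


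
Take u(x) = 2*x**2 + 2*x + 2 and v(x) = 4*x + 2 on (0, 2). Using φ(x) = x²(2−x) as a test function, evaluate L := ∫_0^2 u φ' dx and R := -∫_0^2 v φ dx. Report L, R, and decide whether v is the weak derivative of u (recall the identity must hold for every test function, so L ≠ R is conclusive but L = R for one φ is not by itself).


LHS = -136/15, RHS = -136/15. Yes, v = u' weakly.

u(x) = 2*x**2 + 2*x + 2, classical derivative u'(x) = 4*x + 2.
φ(x) = x²(2−x), so φ'(x) = x*(4 - 3*x).
Note φ(0) = φ(2) = 0, so the boundary term u·φ vanishes.
LHS = ∫_0^2 u(x) φ'(x) dx = ∫_0^2 (-6*x^4 + 2*x^3 + 2*x^2 + 8*x) dx. Term by term:
  ∫_0^2 -6*x^4 dx = -192/5;  ∫_0^2 2*x^3 dx = 8;  ∫_0^2 2*x^2 dx = 16/3;
  ∫_0^2 8*x dx = 16.
Sum: -192/5 + 8 + 16/3 + 16 = -136/15.
So LHS = -136/15.
∫_0^2 v(x) φ(x) dx = ∫_0^2 (-4*x^4 + 6*x^3 + 4*x^2) dx. Term by term:
  ∫_0^2 -4*x^4 dx = -128/5;  ∫_0^2 6*x^3 dx = 24;  ∫_0^2 4*x^2 dx = 32/3.
Sum: -128/5 + 24 + 32/3 = 136/15.
So RHS = -∫_0^2 v(x) φ(x) dx = -136/15.
LHS = RHS, so the identity holds for this test φ.
Moreover u is smooth here and v(x) = u'(x) = 4*x + 2 pointwise, so the identity holds for every test function. Hence v is the weak derivative of u.


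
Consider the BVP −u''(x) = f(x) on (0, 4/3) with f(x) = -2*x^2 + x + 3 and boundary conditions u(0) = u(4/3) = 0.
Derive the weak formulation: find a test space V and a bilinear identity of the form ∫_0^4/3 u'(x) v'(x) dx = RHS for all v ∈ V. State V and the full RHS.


V = H^1_0(0, 4/3) (so v(0) = v(4/3) = 0); weak form: ∫_0^4/3 u'v' dx = ∫_0^4/3 (-2*x^2 + x + 3) v dx for all v ∈ V.

Multiply both sides by a test function v and integrate from 0 to 4/3:
  ∫_0^4/3 −u''(x) v(x) dx = ∫_0^4/3 f(x) v(x) dx.
Integrate the LHS by parts once:
  ∫_0^4/3 −u'' v dx = −[u'(x) v(x)]_0^4/3 + ∫_0^4/3 u'(x) v'(x) dx.
Thus ∫_0^4/3 u'(x) v'(x) dx = ∫_0^4/3 f(x) v(x) dx + [u'(x) v(x)]_0^4/3.
Choose V so that boundary terms are either known or forced to vanish.
u is Dirichlet: u(0) = u(4/3) = 0. Let V = H^1_0(0, 4/3); then v(0) = v(4/3) = 0, and [u' v]_0^4/3 = 0.
Weak formulation: find u (satisfying any essential BC) such that ∫_0^4/3 u'(x) v'(x) dx = ∫_0^4/3 f v dx for all v ∈ V.
Substituting f(x) = -2*x^2 + x + 3, the right-hand side is ∫_0^4/3 (-2*x^2 + x + 3) v dx.


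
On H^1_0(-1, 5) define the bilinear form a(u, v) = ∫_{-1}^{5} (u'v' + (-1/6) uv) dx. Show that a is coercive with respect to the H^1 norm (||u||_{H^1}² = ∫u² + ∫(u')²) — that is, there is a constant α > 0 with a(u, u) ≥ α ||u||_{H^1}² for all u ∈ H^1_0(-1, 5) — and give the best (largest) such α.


α = (-6 + π^2)/(π^2 + 36)

Coercivity of a(·,·) on H^1_0(-1, 5) means a(u, u) ≥ α ||u||_{H^1}² for every u ∈ H^1_0.
The interval has length L = 6, and Poincaré/coercivity depend only on L. Here a(u, u) = ∫(u')² + (-1/6)·∫u².
Here c = -1/6 < 0 with |c| < (π/L)² = π^2/36, so coercivity still holds. The condition a(u,u) ≥ α||u||_{H^1}² reads (1−α)∫(u')² ≥ (α−c)∫u². Any admissible α is ≤ 1 (rapidly oscillating u have ∫u²/∫(u')² → 0), and α = 1 would force 0 ≥ (1−c)∫u², impossible since c < 1; so 1−α > 0. By the sharp Poincaré inequality on H^1_0 of an interval of length L, ∫(u')² ≥ (π/L)²∫u² with equality for the first sine mode sin(π(x−x₀)/L) (x₀ the left endpoint), so the inequality holds for all u iff (1−α)(π/L)² ≥ α − c, i.e. α ≤ ((π/L)² + c)/((π/L)² + 1) = (1 + c(L/π)²)/(1 + (L/π)²). (Direct route, valid since c ≤ 0: Poincaré gives c∫u² ≥ c(L/π)²∫(u')², so a(u,u) ≥ (1 + c(L/π)²)∫(u')², while ||u||_{H^1}² ≤ (1 + (L/π)²)∫(u')²; dividing yields the same α.) With (π/L)² = π^2/36 and c = -1/6, the largest admissible constant is α = ((π/L)² + c)/((π/L)² + 1).
Simplifying, α = (-6 + π^2)/(π^2 + 36).


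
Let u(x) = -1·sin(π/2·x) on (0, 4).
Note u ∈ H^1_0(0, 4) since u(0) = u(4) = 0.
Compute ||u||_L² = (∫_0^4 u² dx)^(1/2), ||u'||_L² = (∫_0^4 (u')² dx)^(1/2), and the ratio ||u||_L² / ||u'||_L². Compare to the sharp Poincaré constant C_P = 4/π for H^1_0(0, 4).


||u||_L² / ||u'||_L² = 2/π < C_P = 4/π.

u(x) = -1·sin(π/2·x), so u'(x) = -π*cos(π*x/2)/2.
Writing u(x) = A·sin(kπx/L) with A = -1 and k = 2, use ∫_0^L sin²(kπx/L) dx = L/2 and ∫_0^L cos²(kπx/L) dx = L/2.
u² = 1·sin²(π/2·x) and (u')² = π^2/4·cos²(π/2·x), and each of sin², cos² integrates to L/2 = 2 over (0, 4).
∫_0^4 u² dx = 2, so ||u||_L² = sqrt(2).
∫_0^4 (u')² dx = π^2/2, so ||u'||_L² = sqrt(2)*π/2.
Ratio ||u||_L² / ||u'||_L² = 2/π.
Sharp Poincaré constant on H^1_0(0, 4) is C_P = L/π = 4/π, achieved by sin(π/4·x).
This is the k = 2 harmonic; the ratio L/(kπ) is strictly less than C_P = L/π, consistent with the sharp inequality ||u||_L² ≤ C_P ||u'||_L².


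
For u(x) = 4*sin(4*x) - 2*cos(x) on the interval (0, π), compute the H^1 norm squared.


||u||_{H^1(0,π)}^2 = -256/15 + 140*π

u'(x) = 2*sin(x) + 16*cos(4*x).
Expand u² and (u')² and integrate term by term on (0, π), using: for integers n ≥ 1, ∫_0^π sin²(nx) dx = ∫_0^π cos²(nx) dx = π/2; for n ≠ n', ∫_0^π sin(nx)sin(n'x) dx = ∫_0^π cos(nx)cos(n'x) dx = 0; and by product-to-sum, ∫_0^π sin(nx)cos(n'x) dx = ½∫_0^π [sin((n+n')x) + sin((n−n')x)] dx, which is 0 when n+n' is even and 2n/(n²−n'²) when n+n' is odd (it need not vanish on (0, π)).
  u² squared terms: (-2)²·∫cos(x)² dx = 4·π/2 = 2*π;  (4)²·∫sin(4x)² dx = 16·π/2 = 8*π.
  u² cross terms: 2·(-2)·(4)·∫cos(x)·sin(4x) dx = -16·(8/15) = -128/15.
  So ∫_0^π u² dx = 2*π + 8*π − 128/15 = -128/15 + 10*π.
  (u')² squared terms: (2)²·∫sin(x)² dx = 4·π/2 = 2*π;  (16)²·∫cos(4x)² dx = 256·π/2 = 128*π.
  (u')² cross terms: 2·(2)·(16)·∫sin(x)·cos(4x) dx = 64·(-2/15) = -128/15.
  So ∫_0^π (u')² dx = 2*π + 128*π − 128/15 = -128/15 + 130*π.
||u||_{H^1}^2 = (-128/15 + 10*π) + (-128/15 + 130*π) = -256/15 + 140*π.


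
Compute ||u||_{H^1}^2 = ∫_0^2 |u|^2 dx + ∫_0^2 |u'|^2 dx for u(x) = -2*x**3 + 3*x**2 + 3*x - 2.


||u||_{H^1}^2 = 1342/35

The H^1 norm (squared) on an interval (0, L) is
  ||u||_{H^1}^2 = ∫_0^L u(x)^2 dx + ∫_0^L u'(x)^2 dx.
Compute u'(x) = -6*x**2 + 6*x + 3.
Then u(x)^2 = 4*x**6 - 12*x**5 - 3*x**4 + 26*x**3 - 3*x**2 - 12*x + 4 and u'(x)^2 = 36*x**4 - 72*x**3 + 36*x + 9.
Integrate each monomial from 0 to 2 using ∫_0^2 c·x^n dx = c·2^(n+1)/(n+1):
  ∫_0^2 u(x)^2 dx = ∫_0^2 (4*x^6 - 12*x^5 - 3*x^4 + 26*x^3 - 3*x^2 - 12*x + 4) dx. Term by term:
    ∫_0^2 4*x^6 dx = 512/7;  ∫_0^2 -12*x^5 dx = -128;  ∫_0^2 -3*x^4 dx = -96/5;
    ∫_0^2 26*x^3 dx = 104;  ∫_0^2 -3*x^2 dx = -8;  ∫_0^2 -12*x dx = -24;
    ∫_0^2 4 dx = 8.
  Sum: 512/7 − 128 − 96/5 + 104 − 8 − 24 + 8 = 208/35.
  ∫_0^2 u'(x)^2 dx = ∫_0^2 (36*x^4 - 72*x^3 + 36*x + 9) dx. Term by term:
    ∫_0^2 36*x^4 dx = 1152/5;  ∫_0^2 -72*x^3 dx = -288;  ∫_0^2 36*x dx = 72;
    ∫_0^2 9 dx = 18.
  Sum: 1152/5 − 288 + 72 + 18 = 162/5.
Adding: ||u||_{H^1}^2 = 208/35 + 162/5 = 1342/35.


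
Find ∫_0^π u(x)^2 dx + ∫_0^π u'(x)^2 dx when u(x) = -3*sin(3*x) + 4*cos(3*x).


||u||_{H^1(0,π)}^2 = 125*π

u'(x) = -12*sin(3*x) - 9*cos(3*x).
Expand u² and (u')² and integrate term by term on (0, π), using: for integers n ≥ 1, ∫_0^π sin²(nx) dx = ∫_0^π cos²(nx) dx = π/2; for n ≠ n', ∫_0^π sin(nx)sin(n'x) dx = ∫_0^π cos(nx)cos(n'x) dx = 0; and by product-to-sum, ∫_0^π sin(nx)cos(n'x) dx = ½∫_0^π [sin((n+n')x) + sin((n−n')x)] dx, which is 0 when n+n' is even and 2n/(n²−n'²) when n+n' is odd (it need not vanish on (0, π)).
  u² squared terms: (-3)²·∫sin(3x)² dx = 9·π/2 = 9*π/2;  (4)²·∫cos(3x)² dx = 16·π/2 = 8*π.
  u² cross terms: 2·(-3)·(4)·∫sin(3x)·cos(3x) dx = -24·(0) = 0.
  So ∫_0^π u² dx = 9*π/2 + 8*π + 0 = 25*π/2.
  (u')² squared terms: (-12)²·∫sin(3x)² dx = 144·π/2 = 72*π;  (-9)²·∫cos(3x)² dx = 81·π/2 = 81*π/2.
  (u')² cross terms: 2·(-12)·(-9)·∫sin(3x)·cos(3x) dx = 216·(0) = 0.
  So ∫_0^π (u')² dx = 72*π + 81*π/2 + 0 = 225*π/2.
||u||_{H^1}^2 = (25*π/2) + (225*π/2) = 125*π.


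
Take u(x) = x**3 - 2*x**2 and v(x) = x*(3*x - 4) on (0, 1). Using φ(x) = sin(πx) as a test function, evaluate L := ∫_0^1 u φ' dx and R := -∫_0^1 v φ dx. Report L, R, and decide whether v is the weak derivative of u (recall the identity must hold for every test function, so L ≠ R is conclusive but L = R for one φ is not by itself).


LHS = (π^2 + 12)/π^3, RHS = (π^2 + 12)/π^3. Yes, v = u' weakly.

u(x) = x**3 - 2*x**2, classical derivative u'(x) = 3*x**2 - 4*x.
φ(x) = sin(πx), so φ'(x) = π*cos(π*x).
Note φ(0) = φ(1) = 0, so the boundary term u·φ vanishes.
LHS = ∫_0^1 u(x) φ'(x) dx = ∫_0^1 (π*x^3*cos(π*x) - 2*π*x^2*cos(π*x)) dx. Term by term:
  ∫_0^1 π*x^3*cos(π*x) dx = -3/π + 12/π^3;  ∫_0^1 -2*π*x^2*cos(π*x) dx = 4/π.
Sum: -3/π + 12/π^3 + 4/π = (π^2 + 12)/π^3.
So LHS = (π^2 + 12)/π^3.
∫_0^1 v(x) φ(x) dx = ∫_0^1 (3*x^2*sin(π*x) - 4*x*sin(π*x)) dx. Term by term:
  ∫_0^1 -4*x*sin(π*x) dx = -4/π;  ∫_0^1 3*x^2*sin(π*x) dx = -12/π^3 + 3/π.
Sum: -4/π + -12/π^3 + 3/π = (-12 - π^2)/π^3.
So RHS = -∫_0^1 v(x) φ(x) dx = (π^2 + 12)/π^3.
LHS = RHS, so the identity holds for this test φ.
Moreover u is smooth here and v(x) = u'(x) = 3*x**2 - 4*x pointwise, so the identity holds for every test function. Hence v is the weak derivative of u.


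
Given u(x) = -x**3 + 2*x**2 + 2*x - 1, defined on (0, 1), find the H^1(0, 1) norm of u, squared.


||u||_{H^1}^2 = 2123/210

The H^1 norm (squared) on an interval (0, L) is
  ||u||_{H^1}^2 = ∫_0^L u(x)^2 dx + ∫_0^L u'(x)^2 dx.
Compute u'(x) = -3*x**2 + 4*x + 2.
Then u(x)^2 = x**6 - 4*x**5 + 10*x**3 - 4*x + 1 and u'(x)^2 = 9*x**4 - 24*x**3 + 4*x**2 + 16*x + 4.
Integrate each monomial from 0 to 1 using ∫_0^1 c·x^n dx = c·1^(n+1)/(n+1):
  ∫_0^1 u(x)^2 dx = ∫_0^1 (x^6 - 4*x^5 + 10*x^3 - 4*x + 1) dx. Term by term:
    ∫_0^1 x^6 dx = 1/7;  ∫_0^1 -4*x^5 dx = -2/3;  ∫_0^1 10*x^3 dx = 5/2;
    ∫_0^1 -4*x dx = -2;  ∫_0^1 1 dx = 1.
  Sum: 1/7 − 2/3 + 5/2 − 2 + 1 = 41/42.
  ∫_0^1 u'(x)^2 dx = ∫_0^1 (9*x^4 - 24*x^3 + 4*x^2 + 16*x + 4) dx. Term by term:
    ∫_0^1 9*x^4 dx = 9/5;  ∫_0^1 -24*x^3 dx = -6;  ∫_0^1 4*x^2 dx = 4/3;
    ∫_0^1 16*x dx = 8;  ∫_0^1 4 dx = 4.
  Sum: 9/5 − 6 + 4/3 + 8 + 4 = 137/15.
Adding: ||u||_{H^1}^2 = 41/42 + 137/15 = 2123/210.


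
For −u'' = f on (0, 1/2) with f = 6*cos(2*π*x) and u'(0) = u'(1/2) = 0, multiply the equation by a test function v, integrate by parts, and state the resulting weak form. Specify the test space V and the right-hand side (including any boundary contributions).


V = H^1(0, 1/2) (no boundary constraint on v; u is determined up to an additive constant); weak form: ∫_0^1/2 u'v' dx = ∫_0^1/2 (6*cos(2*π*x)) v dx for all v ∈ V.

Multiply both sides by a test function v and integrate from 0 to 1/2:
  ∫_0^1/2 −u''(x) v(x) dx = ∫_0^1/2 f(x) v(x) dx.
Integrate the LHS by parts once:
  ∫_0^1/2 −u'' v dx = −[u'(x) v(x)]_0^1/2 + ∫_0^1/2 u'(x) v'(x) dx.
Thus ∫_0^1/2 u'(x) v'(x) dx = ∫_0^1/2 f(x) v(x) dx + [u'(x) v(x)]_0^1/2.
Choose V so that boundary terms are either known or forced to vanish.
u has homogeneous Neumann: u'(0) = u'(1/2) = 0. So [u' v]_0^1/2 = 0·v(1/2) − 0·v(0) = 0 for any v; take V = H^1(0, 1/2).
Weak formulation: find u (satisfying any essential BC) such that ∫_0^1/2 u'(x) v'(x) dx = ∫_0^1/2 f v dx for all v ∈ V (homogeneous Neumann, so boundary terms vanish).
Substituting f(x) = 6*cos(2*π*x), the right-hand side is ∫_0^1/2 (6*cos(2*π*x)) v dx.
Compatibility check (pure Neumann): taking v ≡ 1 ∈ V gives 0 = ∫_0^1/2 f dx + (0) − (0), i.e. ∫_0^1/2 f dx must equal u'(0) − u'(1/2) = 0. Indeed ∫_0^1/2 (6*cos(2*π*x)) dx = 0, so the data are compatible. The solution is then unique only up to an additive constant (fix it e.g. by requiring ∫_0^1/2 u dx = 0).


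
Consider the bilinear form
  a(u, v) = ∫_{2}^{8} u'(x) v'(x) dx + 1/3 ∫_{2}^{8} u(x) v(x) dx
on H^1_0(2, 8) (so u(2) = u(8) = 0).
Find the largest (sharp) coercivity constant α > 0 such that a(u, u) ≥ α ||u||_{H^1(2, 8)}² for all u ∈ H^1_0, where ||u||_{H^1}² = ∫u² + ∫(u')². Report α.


α = (π^2 + 12)/(π^2 + 36)

Coercivity of a(·,·) on H^1_0(2, 8) means a(u, u) ≥ α ||u||_{H^1}² for every u ∈ H^1_0.
The interval has length L = 6, and Poincaré/coercivity depend only on L. Here a(u, u) = ∫(u')² + (1/3)·∫u².
Here 0 < c = 1/3 < 1. The condition a(u,u) ≥ α||u||_{H^1}² reads (1−α)∫(u')² ≥ (α−c)∫u². Any admissible α is ≤ 1 (rapidly oscillating u have ∫u²/∫(u')² → 0), and α = 1 would force 0 ≥ (1−c)∫u², impossible since c < 1; so 1−α > 0. By the sharp Poincaré inequality on H^1_0 of an interval of length L, ∫(u')² ≥ (π/L)²∫u² with equality for the first sine mode sin(π(x−x₀)/L) (x₀ the left endpoint), so the inequality holds for all u iff (1−α)(π/L)² ≥ α − c, i.e. α ≤ ((π/L)² + c)/((π/L)² + 1) = (1 + c(L/π)²)/(1 + (L/π)²). With (π/L)² = π^2/36 and c = 1/3, the largest admissible constant is α = ((π/L)² + c)/((π/L)² + 1).
Simplifying, α = (π^2 + 12)/(π^2 + 36).


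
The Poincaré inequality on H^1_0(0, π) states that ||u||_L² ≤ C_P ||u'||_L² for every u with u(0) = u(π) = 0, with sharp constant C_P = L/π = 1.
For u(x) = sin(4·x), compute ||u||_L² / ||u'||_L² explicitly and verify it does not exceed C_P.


||u||_L² / ||u'||_L² = 1/4 < C_P = 1.

u(x) = sin(4·x), so u'(x) = 4*cos(4*x).
Writing u(x) = A·sin(kπx/L) with A = 1 and k = 4, use ∫_0^L sin²(kπx/L) dx = L/2 and ∫_0^L cos²(kπx/L) dx = L/2.
u² = 1·sin²(4·x) and (u')² = 16·cos²(4·x), and each of sin², cos² integrates to L/2 = π/2 over (0, π).
∫_0^π u² dx = π/2, so ||u||_L² = sqrt(2)*sqrt(π)/2.
∫_0^π (u')² dx = 8*π, so ||u'||_L² = 2*sqrt(2)*sqrt(π).
Ratio ||u||_L² / ||u'||_L² = 1/4.
Sharp Poincaré constant on H^1_0(0, π) is C_P = L/π = 1, achieved by sin(x).
This is the k = 4 harmonic; the ratio L/(kπ) is strictly less than C_P = L/π, consistent with the sharp inequality ||u||_L² ≤ C_P ||u'||_L².


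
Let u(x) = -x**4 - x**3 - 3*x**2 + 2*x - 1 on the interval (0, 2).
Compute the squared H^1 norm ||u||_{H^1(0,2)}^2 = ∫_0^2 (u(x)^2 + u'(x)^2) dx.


||u||_{H^1}^2 = 413614/315

The H^1 norm (squared) on an interval (0, L) is
  ||u||_{H^1}^2 = ∫_0^L u(x)^2 dx + ∫_0^L u'(x)^2 dx.
Compute u'(x) = -4*x**3 - 3*x**2 - 6*x + 2.
Then u(x)^2 = x**8 + 2*x**7 + 7*x**6 + 2*x**5 + 7*x**4 - 10*x**3 + 10*x**2 - 4*x + 1 and u'(x)^2 = 16*x**6 + 24*x**5 + 57*x**4 + 20*x**3 + 24*x**2 - 24*x + 4.
Integrate each monomial from 0 to 2 using ∫_0^2 c·x^n dx = c·2^(n+1)/(n+1):
  ∫_0^2 u(x)^2 dx = ∫_0^2 (x^8 + 2*x^7 + 7*x^6 + 2*x^5 + 7*x^4 - 10*x^3 + 10*x^2 - 4*x + 1) dx. Term by term:
    ∫_0^2 x^8 dx = 512/9;  ∫_0^2 2*x^7 dx = 64;  ∫_0^2 7*x^6 dx = 128;
    ∫_0^2 2*x^5 dx = 64/3;  ∫_0^2 7*x^4 dx = 224/5;  ∫_0^2 -10*x^3 dx = -40;
    ∫_0^2 10*x^2 dx = 80/3;  ∫_0^2 -4*x dx = -8;  ∫_0^2 1 dx = 2.
  Sum: 512/9 + 64 + 128 + 64/3 + 224/5 − 40 + 80/3 − 8 + 2 = 13306/45.
  ∫_0^2 u'(x)^2 dx = ∫_0^2 (16*x^6 + 24*x^5 + 57*x^4 + 20*x^3 + 24*x^2 - 24*x + 4) dx. Term by term:
    ∫_0^2 16*x^6 dx = 2048/7;  ∫_0^2 24*x^5 dx = 256;  ∫_0^2 57*x^4 dx = 1824/5;
    ∫_0^2 20*x^3 dx = 80;  ∫_0^2 24*x^2 dx = 64;  ∫_0^2 -24*x dx = -48;
    ∫_0^2 4 dx = 8.
  Sum: 2048/7 + 256 + 1824/5 + 80 + 64 − 48 + 8 = 35608/35.
Adding: ||u||_{H^1}^2 = 13306/45 + 35608/35 = 413614/315.


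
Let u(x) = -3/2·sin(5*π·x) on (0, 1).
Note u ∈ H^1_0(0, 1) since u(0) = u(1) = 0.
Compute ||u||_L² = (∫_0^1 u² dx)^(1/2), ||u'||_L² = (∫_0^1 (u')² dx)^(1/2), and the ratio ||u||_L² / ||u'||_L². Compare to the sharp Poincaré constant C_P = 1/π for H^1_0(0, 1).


||u||_L² / ||u'||_L² = 1/(5*π) < C_P = 1/π.

u(x) = -3/2·sin(5*π·x), so u'(x) = -15*π*cos(5*π*x)/2.
Writing u(x) = A·sin(kπx/L) with A = -3/2 and k = 5, use ∫_0^L sin²(kπx/L) dx = L/2 and ∫_0^L cos²(kπx/L) dx = L/2.
u² = 9/4·sin²(5*π·x) and (u')² = 225*π^2/4·cos²(5*π·x), and each of sin², cos² integrates to L/2 = 1/2 over (0, 1).
∫_0^1 u² dx = 9/8, so ||u||_L² = 3*sqrt(2)/4.
∫_0^1 (u')² dx = 225*π^2/8, so ||u'||_L² = 15*sqrt(2)*π/4.
Ratio ||u||_L² / ||u'||_L² = 1/(5*π).
Sharp Poincaré constant on H^1_0(0, 1) is C_P = L/π = 1/π, achieved by sin(π·x).
This is the k = 5 harmonic; the ratio L/(kπ) is strictly less than C_P = L/π, consistent with the sharp inequality ||u||_L² ≤ C_P ||u'||_L².


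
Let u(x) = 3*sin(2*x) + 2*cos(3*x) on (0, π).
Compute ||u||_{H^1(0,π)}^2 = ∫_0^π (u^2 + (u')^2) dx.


||u||_{H^1(0,π)}^2 = -96 + 85*π/2

u'(x) = -6*sin(3*x) + 6*cos(2*x).
Expand u² and (u')² and integrate term by term on (0, π), using: for integers n ≥ 1, ∫_0^π sin²(nx) dx = ∫_0^π cos²(nx) dx = π/2; for n ≠ n', ∫_0^π sin(nx)sin(n'x) dx = ∫_0^π cos(nx)cos(n'x) dx = 0; and by product-to-sum, ∫_0^π sin(nx)cos(n'x) dx = ½∫_0^π [sin((n+n')x) + sin((n−n')x)] dx, which is 0 when n+n' is even and 2n/(n²−n'²) when n+n' is odd (it need not vanish on (0, π)).
  u² squared terms: (2)²·∫cos(3x)² dx = 4·π/2 = 2*π;  (3)²·∫sin(2x)² dx = 9·π/2 = 9*π/2.
  u² cross terms: 2·(2)·(3)·∫cos(3x)·sin(2x) dx = 12·(-4/5) = -48/5.
  So ∫_0^π u² dx = 2*π + 9*π/2 − 48/5 = -48/5 + 13*π/2.
  (u')² squared terms: (-6)²·∫sin(3x)² dx = 36·π/2 = 18*π;  (6)²·∫cos(2x)² dx = 36·π/2 = 18*π.
  (u')² cross terms: 2·(-6)·(6)·∫sin(3x)·cos(2x) dx = -72·(6/5) = -432/5.
  So ∫_0^π (u')² dx = 18*π + 18*π − 432/5 = -432/5 + 36*π.
||u||_{H^1}^2 = (-48/5 + 13*π/2) + (-432/5 + 36*π) = -96 + 85*π/2.
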